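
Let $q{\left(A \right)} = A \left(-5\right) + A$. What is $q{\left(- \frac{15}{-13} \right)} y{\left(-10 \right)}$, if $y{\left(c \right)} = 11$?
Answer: $- \frac{660}{13} \approx -50.769$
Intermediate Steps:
$q{\left(A \right)} = - 4 A$ ($q{\left(A \right)} = - 5 A + A = - 4 A$)
$q{\left(- \frac{15}{-13} \right)} y{\left(-10 \right)} = - 4 \left(- \frac{15}{-13}\right) 11 = - 4 \left(\left(-15\right) \left(- \frac{1}{13}\right)\right) 11 = \left(-4\right) \frac{15}{13} \cdot 11 = \left(- \frac{60}{13}\right) 11 = - \frac{660}{13}$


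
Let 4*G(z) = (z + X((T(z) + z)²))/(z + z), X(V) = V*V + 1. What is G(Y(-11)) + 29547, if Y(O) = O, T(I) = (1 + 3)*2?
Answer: 2600065/88 ≈ 29546.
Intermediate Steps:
T(I) = 8 (T(I) = 4*2 = 8)
X(V) = 1 + V² (X(V) = V² + 1 = 1 + V²)
G(z) = (1 + z + (8 + z)⁴)/(8*z) (G(z) = ((z + (1 + ((8 + z)²)²))/(z + z))/4 = ((z + (1 + (8 + z)⁴))/((2*z)))/4 = ((1 + z + (8 + z)⁴)*(1/(2*z)))/4 = ((1 + z + (8 + z)⁴)/(2*z))/4 = (1 + z + (8 + z)⁴)/(8*z))
G(Y(-11)) + 29547 = (⅛)*(1 - 11 + (8 - 11)⁴)/(-11) + 29547 = (⅛)*(-1/11)*(1 - 11 + (-3)⁴) + 29547 = (⅛)*(-1/11)*(1 - 11 + 81) + 29547 = (⅛)*(-1/11)*71 + 29547 = -71/88 + 29547 = 2600065/88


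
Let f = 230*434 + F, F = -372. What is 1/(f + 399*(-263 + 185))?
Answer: 1/68326 ≈ 1.4636e-5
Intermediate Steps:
f = 99448 (f = 230*434 - 372 = 99820 - 372 = 99448)
1/(f + 399*(-263 + 185)) = 1/(99448 + 399*(-263 + 185)) = 1/(99448 + 399*(-78)) = 1/(99448 - 31122) = 1/68326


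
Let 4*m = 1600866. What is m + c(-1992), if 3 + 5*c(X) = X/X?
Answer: 4002161/10 ≈ 4.0022e+5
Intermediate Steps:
m = 800433/2 (m = (¼)*1600866 = 800433/2 ≈ 4.0022e+5)
c(X) = -⅖ (c(X) = -⅗ + (X/X)/5 = -⅗ + (⅕)*1 = -⅗ + ⅕ = -⅖)
m + c(-1992) = 800433/2 - ⅖ = 4002161/10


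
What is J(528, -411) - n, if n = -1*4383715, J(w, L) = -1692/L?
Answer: 600569519/137 ≈ 4.3837e+6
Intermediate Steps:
n = -4383715
J(528, -411) - n = -1692/(-411) - 1*(-4383715) = -1692*(-1/411) + 4383715 = 564/137 + 4383715 = 600569519/137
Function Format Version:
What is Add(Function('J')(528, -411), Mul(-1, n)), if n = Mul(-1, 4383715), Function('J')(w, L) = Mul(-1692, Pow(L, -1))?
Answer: Rational(600569519, 137) ≈ 4.3837e+6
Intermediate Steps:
n = -4383715
Add(Function('J')(528, -411), Mul(-1, n)) = Add(Mul(-1692, Pow(-411, -1)), Mul(-1, -4383715)) = Add(Mul(-1692, Rational(-1, 411)), 4383715) = Add(Rational(564, 137), 4383715) = Rational(600569519, 137)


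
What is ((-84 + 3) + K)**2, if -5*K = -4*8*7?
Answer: 32761/25 ≈ 1310.4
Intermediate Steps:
K = 224/5 (K = -(-4*8)*7/5 = -(-32)*7/5 = -1/5*(-224) = 224/5 ≈ 44.800)
((-84 + 3) + K)**2 = ((-84 + 3) + 224/5)**2 = (-81 + 224/5)**2 = (-181/5)**2 = 32761/25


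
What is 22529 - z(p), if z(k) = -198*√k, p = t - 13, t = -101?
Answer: 22529 + 198*I*√114 ≈ 22529.0 + 2114.1*I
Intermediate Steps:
p = -114 (p = -101 - 13 = -114)
22529 - z(p) = 22529 - (-198)*√(-114) = 22529 - (-198)*I*√114 = 22529 + 198*I*√114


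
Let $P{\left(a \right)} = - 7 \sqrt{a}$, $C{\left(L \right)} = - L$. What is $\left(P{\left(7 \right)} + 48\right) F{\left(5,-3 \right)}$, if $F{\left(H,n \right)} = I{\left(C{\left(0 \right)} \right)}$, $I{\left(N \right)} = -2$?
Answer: $-96 + 14 \sqrt{7} \approx -58.959$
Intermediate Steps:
$F{\left(H,n \right)} = -2$
$\left(P{\left(7 \right)} + 48\right) F{\left(5,-3 \right)} = \left(- 7 \sqrt{7} + 48\right) \left(-2\right) = \left(48 - 7 \sqrt{7}\right) \left(-2\right) = -96 + 14 \sqrt{7}$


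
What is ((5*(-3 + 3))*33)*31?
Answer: 0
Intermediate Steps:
((5*(-3 + 3))*33)*31 = ((5*0)*33)*31 = (0*33)*31 = 0*31 = 0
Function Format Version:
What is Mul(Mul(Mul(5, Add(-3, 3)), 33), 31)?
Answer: 0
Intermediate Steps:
Mul(Mul(Mul(5, Add(-3, 3)), 33), 31) = Mul(Mul(Mul(5, 0), 33), 31) = Mul(Mul(0, 33), 31) = Mul(0, 31) = 0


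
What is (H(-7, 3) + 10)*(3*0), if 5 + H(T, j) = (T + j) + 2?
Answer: 0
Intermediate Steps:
H(T, j) = -3 + T + j (H(T, j) = -5 + ((T + j) + 2) = -5 + (2 + T + j) = -3 + T + j)
(H(-7, 3) + 10)*(3*0) = ((-3 - 7 + 3) + 10)*(3*0) = (-7 + 10)*0 = 3*0 = 0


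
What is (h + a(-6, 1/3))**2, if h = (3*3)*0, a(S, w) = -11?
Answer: 121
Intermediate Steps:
h = 0 (h = 9*0 = 0)
(h + a(-6, 1/3))**2 = (0 - 11)**2 = (-11)**2 = 121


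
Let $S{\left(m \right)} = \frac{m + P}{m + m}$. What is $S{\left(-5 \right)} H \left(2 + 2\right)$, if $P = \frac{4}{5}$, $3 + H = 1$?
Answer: $- \frac{84}{25} \approx -3.36$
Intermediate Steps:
$H = -2$ ($H = -3 + 1 = -2$)
$P = \frac{4}{5}$ ($P = 4 \cdot \frac{1}{5} = \frac{4}{5} \approx 0.8$)
$S{\left(m \right)} = \frac{\frac{4}{5} + m}{2 m}$ ($S{\left(m \right)} = \frac{m + \frac{4}{5}}{m + m} = \frac{\frac{4}{5} + m}{2 m}$)
$S{\left(-5 \right)} H \left(2 + 2\right) = \frac{4 + 5 \left(-5\right)}{10 \left(-5\right)} \left(- 2 \left(2 + 2\right)\right) = \frac{1}{10} \left(- \frac{1}{5}\right) \left(4 - 25\right) \left(\left(-2\right) 4\right) = \frac{1}{10} \left(- \frac{1}{5}\right) \left(-21\right) \left(-8\right) = \frac{21}{50} \left(-8\right) = - \frac{84}{25}$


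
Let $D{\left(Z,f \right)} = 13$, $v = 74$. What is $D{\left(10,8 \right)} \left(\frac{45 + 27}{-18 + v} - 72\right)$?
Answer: $- \frac{6435}{7} \approx -919.29$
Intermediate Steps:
$D{\left(10,8 \right)} \left(\frac{45 + 27}{-18 + v} - 72\right) = 13 \left(\frac{45 + 27}{-18 + 74} - 72\right) = 13 \left(\frac{72}{56} - 72\right) = 13 \left(72 \cdot \frac{1}{56} - 72\right) = 13 \left(\frac{9}{7} - 72\right) = 13 \left(- \frac{495}{7}\right) = - \frac{6435}{7}$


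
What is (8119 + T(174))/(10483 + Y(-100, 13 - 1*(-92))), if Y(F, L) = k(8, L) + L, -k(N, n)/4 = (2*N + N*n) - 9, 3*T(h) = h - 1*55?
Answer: 6119/5400 ≈ 1.1331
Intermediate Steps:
T(h) = -55/3 + h/3 (T(h) = (h - 1*55)/3 = (h - 55)/3 = (-55 + h)/3 = -55/3 + h/3)
k(N, n) = 36 - 8*N - 4*N*n (k(N, n) = -4*((2*N + N*n) - 9) = -4*(-9 + 2*N + N*n) = 36 - 8*N - 4*N*n)
Y(F, L) = -28 - 31*L (Y(F, L) = (36 - 8*8 - 4*8*L) + L = (36 - 64 - 32*L) + L = (-28 - 32*L) + L = -28 - 31*L)
(8119 + T(174))/(10483 + Y(-100, 13 - 1*(-92))) = (8119 + (-55/3 + (⅓)*174))/(10483 + (-28 - 31*(13 - 1*(-92)))) = (8119 + (-55/3 + 58))/(10483 + (-28 - 31*(13 + 92))) = (8119 + 119/3)/(10483 + (-28 - 31*105)) = 24476/(3*(10483 + (-28 - 3255))) = 24476/(3*(10483 - 3283)) = (24476/3)/7200 = (24476/3)*(1/7200) = 6119/5400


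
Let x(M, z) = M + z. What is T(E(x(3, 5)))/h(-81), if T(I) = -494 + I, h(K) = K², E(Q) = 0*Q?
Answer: -494/6561 ≈ -0.075293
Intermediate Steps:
E(Q) = 0
T(E(x(3, 5)))/h(-81) = (-494 + 0)/((-81)²) = -494/6561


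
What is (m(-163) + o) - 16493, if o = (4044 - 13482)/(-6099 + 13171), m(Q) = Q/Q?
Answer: -4486187/272 ≈ -16493.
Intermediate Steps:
m(Q) = 1
o = -363/272 (o = -9438/7072 = -9438*1/7072 = -363/272 ≈ -1.3346)
(m(-163) + o) - 16493 = (1 - 363/272) - 16493 = -91/272 - 16493 = -4486187/272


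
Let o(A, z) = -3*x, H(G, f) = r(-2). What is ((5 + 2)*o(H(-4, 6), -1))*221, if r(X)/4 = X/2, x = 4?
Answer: -18564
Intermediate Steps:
r(X) = 2*X (r(X) = 4*(X/2) = 2*X)
H(G, f) = -4 (H(G, f) = 2*(-2) = -4)
o(A, z) = -12 (o(A, z) = -3*4 = -12)
((5 + 2)*o(H(-4, 6), -1))*221 = ((5 + 2)*(-12))*221 = (7*(-12))*221 = -84*221 = -18564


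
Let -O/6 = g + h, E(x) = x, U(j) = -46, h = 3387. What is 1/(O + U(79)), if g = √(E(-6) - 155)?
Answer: I/(2*(-10184*I + 3*√161)) ≈ -4.9096e-5 + 1.8351e-7*I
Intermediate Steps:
g = I*√161 (g = √(-6 - 155) = √(-161) = I*√161 ≈ 12.689*I)
O = -20322 - 6*I*√161 (O = -6*(I*√161 + 3387) = -6*(3387 + I*√161) = -20322 - 6*I*√161 ≈ -20322.0 - 76.131*I)
1/(O + U(79)) = 1/((-20322 - 6*I*√161) - 46) = 1/(-20368 - 6*I*√161)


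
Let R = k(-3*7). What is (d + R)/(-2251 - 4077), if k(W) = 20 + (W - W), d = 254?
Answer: -137/3164 ≈ -0.043300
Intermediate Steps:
k(W) = 20 (k(W) = 20 + 0 = 20)
R = 20
(d + R)/(-2251 - 4077) = (254 + 20)/(-2251 - 4077) = 274/(-6328) = 274*(-1/6328) = -137/3164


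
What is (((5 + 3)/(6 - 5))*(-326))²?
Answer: 6801664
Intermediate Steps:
(((5 + 3)/(6 - 5))*(-326))² = ((8/1)*(-326))² = ((8*1)*(-326))² = (8*(-326))² = (-2608)² = 6801664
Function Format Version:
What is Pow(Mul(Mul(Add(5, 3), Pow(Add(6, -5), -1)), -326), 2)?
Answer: 6801664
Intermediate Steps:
Pow(Mul(Mul(Add(5, 3), Pow(Add(6, -5), -1)), -326), 2) = Pow(Mul(Mul(8, Pow(1, -1)), -326), 2) = Pow(Mul(Mul(8, 1), -326), 2) = Pow(Mul(8, -326), 2) = Pow(-2608, 2) = 6801664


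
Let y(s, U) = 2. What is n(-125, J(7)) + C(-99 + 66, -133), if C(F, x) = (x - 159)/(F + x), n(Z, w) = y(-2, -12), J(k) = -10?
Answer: 312/83 ≈ 3.7590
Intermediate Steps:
n(Z, w) = 2
C(F, x) = (-159 + x)/(F + x)
n(-125, J(7)) + C(-99 + 66, -133) = 2 + (-159 - 133)/((-99 + 66) - 133) = 2 - 292/(-33 - 133) = 2 - 292/(-166) = 2 - 1/166*(-292) = 2 + 146/83 = 312/83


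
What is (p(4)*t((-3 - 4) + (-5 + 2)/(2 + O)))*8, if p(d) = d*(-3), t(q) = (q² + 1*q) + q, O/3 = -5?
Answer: -523776/169 ≈ -3099.3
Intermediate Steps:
O = -15 (O = 3*(-5) = -15)
t(q) = q² + 2*q (t(q) = (q² + q) + q = (q + q²) + q = q² + 2*q)
p(d) = -3*d
(p(4)*t((-3 - 4) + (-5 + 2)/(2 + O)))*8 = ((-3*4)*(((-3 - 4) + (-5 + 2)/(2 - 15))*(2 + ((-3 - 4) + (-5 + 2)/(2 - 15)))))*8 = -12*(-7 - 3/(-13))*(2 + (-7 - 3/(-13)))*8 = -12*(-7 - 3*(-1/13))*(2 + (-7 - 3*(-1/13)))*8 = -12*(-7 + 3/13)*(2 + (-7 + 3/13))*8 = -(-1056)*(2 - 88/13)/13*8 = -(-1056)*(-62)/(13*13)*8 = -12*5456/169*8 = -65472/169*8 = -523776/169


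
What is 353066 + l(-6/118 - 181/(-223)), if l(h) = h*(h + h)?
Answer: 61118272536034/173106649 ≈ 3.5307e+5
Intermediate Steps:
l(h) = 2*h**2 (l(h) = h*(2*h) = 2*h**2)
353066 + l(-6/118 - 181/(-223)) = 353066 + 2*(-6/118 - 181/(-223))**2 = 353066 + 2*(-6*1/118 - 181*(-1/223))**2 = 353066 + 2*(-3/59 + 181/223)**2 = 353066 + 2*(10010/13157)**2 = 353066 + 2*(100200100/173106649) = 353066 + 200400200/173106649 = 61118272536034/173106649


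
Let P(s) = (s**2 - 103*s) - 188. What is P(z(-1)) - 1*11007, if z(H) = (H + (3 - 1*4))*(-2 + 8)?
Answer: -9815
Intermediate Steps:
z(H) = -6 + 6*H (z(H) = (H + (3 - 4))*6 = (H - 1)*6 = (-1 + H)*6 = -6 + 6*H)
P(s) = -188 + s**2 - 103*s
P(z(-1)) - 1*11007 = (-188 + (-6 + 6*(-1))**2 - 103*(-6 + 6*(-1))) - 1*11007 = (-188 + (-6 - 6)**2 - 103*(-6 - 6)) - 11007 = (-188 + (-12)**2 - 103*(-12)) - 11007 = (-188 + 144 + 1236) - 11007 = 1192 - 11007 = -9815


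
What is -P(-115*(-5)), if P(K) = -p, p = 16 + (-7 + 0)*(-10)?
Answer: 86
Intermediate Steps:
p = 86 (p = 16 - 7*(-10) = 16 + 70 = 86)
P(K) = -86 (P(K) = -1*86 = -86)
-P(-115*(-5)) = -1*(-86) = 86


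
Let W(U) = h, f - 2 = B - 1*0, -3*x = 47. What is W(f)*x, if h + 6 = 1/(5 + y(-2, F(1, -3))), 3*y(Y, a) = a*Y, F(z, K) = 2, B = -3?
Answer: 987/11 ≈ 89.727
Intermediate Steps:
x = -47/3 (x = -⅓*47 = -47/3 ≈ -15.667)
y(Y, a) = Y*a/3 (y(Y, a) = (a*Y)/3 = (Y*a)/3 = Y*a/3)
f = -1 (f = 2 + (-3 - 1*0) = 2 + (-3 + 0) = 2 - 3 = -1)
h = -63/11 (h = -6 + 1/(5 + (⅓)*(-2)*2) = -6 + 1/(5 - 4/3) = -6 + 1/(11/3) = -6 + 3/11 = -63/11 ≈ -5.7273)
W(U) = -63/11
W(f)*x = -63/11*(-47/3) = 987/11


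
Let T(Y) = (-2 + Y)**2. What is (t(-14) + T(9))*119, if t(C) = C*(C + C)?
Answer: 52479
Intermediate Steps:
t(C) = 2*C**2 (t(C) = C*(2*C) = 2*C**2)
(t(-14) + T(9))*119 = (2*(-14)**2 + (-2 + 9)**2)*119 = (2*196 + 7**2)*119 = (392 + 49)*119 = 441*119 = 52479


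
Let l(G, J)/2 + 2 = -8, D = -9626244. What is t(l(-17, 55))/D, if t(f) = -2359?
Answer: 2359/9626244 ≈ 0.00024506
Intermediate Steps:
l(G, J) = -20 (l(G, J) = -4 + 2*(-8) = -4 - 16 = -20)
t(l(-17, 55))/D = -2359/(-9626244) = -2359*(-1/9626244) = 2359/9626244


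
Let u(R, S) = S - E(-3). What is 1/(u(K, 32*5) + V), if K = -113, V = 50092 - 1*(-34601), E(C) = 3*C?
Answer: 1/84862 ≈ 1.1784e-5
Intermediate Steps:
V = 84693 (V = 50092 + 34601 = 84693)
u(R, S) = 9 + S (u(R, S) = S - 3*(-3) = S - 1*(-9) = S + 9 = 9 + S)
1/(u(K, 32*5) + V) = 1/((9 + 32*5) + 84693) = 1/((9 + 160) + 84693) = 1/(169 + 84693) = 1/84862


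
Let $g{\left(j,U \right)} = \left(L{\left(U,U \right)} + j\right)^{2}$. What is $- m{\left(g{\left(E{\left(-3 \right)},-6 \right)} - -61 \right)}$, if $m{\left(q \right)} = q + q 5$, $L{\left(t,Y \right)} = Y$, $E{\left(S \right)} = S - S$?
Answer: $-582$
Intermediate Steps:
$E{\left(S \right)} = 0$
$g{\left(j,U \right)} = \left(U + j\right)^{2}$
$m{\left(q \right)} = 6 q$ ($m{\left(q \right)} = q + 5 q = 6 q$)
$- m{\left(g{\left(E{\left(-3 \right)},-6 \right)} - -61 \right)} = - 6 \left(\left(-6 + 0\right)^{2} - -61\right) = - 6 \left(\left(-6\right)^{2} + 61\right) = - 6 \left(36 + 61\right) = - 6 \cdot 97 = \left(-1\right) 582 = -582$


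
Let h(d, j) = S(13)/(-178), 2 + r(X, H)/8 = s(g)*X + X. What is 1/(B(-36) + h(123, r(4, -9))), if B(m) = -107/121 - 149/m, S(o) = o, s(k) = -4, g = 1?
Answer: 387684/1233439 ≈ 0.31431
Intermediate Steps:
B(m) = -107/121 - 149/m (B(m) = -107*1/121 - 149/m = -107/121 - 149/m)
r(X, H) = -16 - 24*X (r(X, H) = -16 + 8*(-4*X + X) = -16 + 8*(-3*X) = -16 - 24*X)
h(d, j) = -13/178 (h(d, j) = 13/(-178) = 13*(-1/178) = -13/178)
1/(B(-36) + h(123, r(4, -9))) = 1/((-107/121 - 149/(-36)) - 13/178) = 1/((-107/121 - 149*(-1/36)) - 13/178) = 1/((-107/121 + 149/36) - 13/178) = 1/(14177/4356 - 13/178) = 1/(1233439/387684) = 387684/1233439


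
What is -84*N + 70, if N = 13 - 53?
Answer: 3430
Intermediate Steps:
N = -40
-84*N + 70 = -84*(-40) + 70 = 3360 + 70 = 3430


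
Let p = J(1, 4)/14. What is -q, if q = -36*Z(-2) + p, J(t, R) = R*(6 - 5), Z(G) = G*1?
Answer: -506/7 ≈ -72.286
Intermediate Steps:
Z(G) = G
J(t, R) = R (J(t, R) = R*1 = R)
p = 2/7 (p = 4/14 = 4*(1/14) = 2/7 ≈ 0.28571)
q = 506/7 (q = -36*(-2) + 2/7 = 72 + 2/7 = 506/7 ≈ 72.286)
-q = -1*506/7 = -506/7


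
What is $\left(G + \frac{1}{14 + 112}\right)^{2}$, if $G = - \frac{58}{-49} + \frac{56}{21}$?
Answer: $\frac{11580409}{777924} \approx 14.886$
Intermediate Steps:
$G = \frac{566}{147}$ ($G = \left(-58\right) \left(- \frac{1}{49}\right) + 56 \cdot \frac{1}{21} = \frac{58}{49} + \frac{8}{3} = \frac{566}{147} \approx 3.8503$)
$\left(G + \frac{1}{14 + 112}\right)^{2} = \left(\frac{566}{147} + \frac{1}{14 + 112}\right)^{2} = \left(\frac{566}{147} + \frac{1}{126}\right)^{2} = \left(\frac{3403}{882}\right)^{2} = \frac{11580409}{777924}$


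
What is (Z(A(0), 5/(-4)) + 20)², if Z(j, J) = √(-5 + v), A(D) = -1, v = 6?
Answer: 441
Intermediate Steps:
Z(j, J) = 1 (Z(j, J) = √(-5 + 6) = √1 = 1)
(Z(A(0), 5/(-4)) + 20)² = (1 + 20)² = 21² = 441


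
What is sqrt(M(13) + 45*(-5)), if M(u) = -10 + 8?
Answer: I*sqrt(227) ≈ 15.067*I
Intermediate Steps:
M(u) = -2
sqrt(M(13) + 45*(-5)) = sqrt(-2 + 45*(-5)) = sqrt(-2 - 225) = sqrt(-227) = I*sqrt(227)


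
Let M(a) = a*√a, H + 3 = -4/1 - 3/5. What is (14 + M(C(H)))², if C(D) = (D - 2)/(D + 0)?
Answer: 1358188/6859 + 1344*√114/361 ≈ 237.77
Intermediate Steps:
H = -38/5 (H = -3 + (-4/1 - 3/5) = -3 + (-4*1 - 3*⅕) = -3 + (-4 - ⅗) = -3 - 23/5 = -38/5 ≈ -7.6000)
C(D) = (-2 + D)/D
M(a) = a^(3/2)
(14 + M(C(H)))² = (14 + ((-2 - 38/5)/(-38/5))^(3/2))² = (14 + (-5/38*(-48/5))^(3/2))² = (14 + (24/19)^(3/2))² = (14 + 48*√114/361)²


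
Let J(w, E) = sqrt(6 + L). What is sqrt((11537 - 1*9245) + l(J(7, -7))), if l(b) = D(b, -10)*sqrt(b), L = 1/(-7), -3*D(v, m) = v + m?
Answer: sqrt(3)*sqrt(336924 + 7**(3/4)*41**(1/4)*(70 - sqrt(287)))/21 ≈ 47.916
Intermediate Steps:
D(v, m) = -m/3 - v/3 (D(v, m) = -(v + m)/3 = -(m + v)/3 = -m/3 - v/3)
L = -1/7 ≈ -0.14286
J(w, E) = sqrt(287)/7 (J(w, E) = sqrt(6 - 1/7) = sqrt(41/7) = sqrt(287)/7)
l(b) = sqrt(b)*(10/3 - b/3) (l(b) = (-1/3*(-10) - b/3)*sqrt(b) = (10/3 - b/3)*sqrt(b) = sqrt(b)*(10/3 - b/3))
sqrt((11537 - 1*9245) + l(J(7, -7))) = sqrt((11537 - 1*9245) + sqrt(sqrt(287)/7)*(10 - sqrt(287)/7)/3) = sqrt((11537 - 9245) + (7**(3/4)*41**(1/4)/7)*(10 - sqrt(287)/7)/3) = sqrt(2292 + 7**(3/4)*41**(1/4)*(10 - sqrt(287)/7)/21)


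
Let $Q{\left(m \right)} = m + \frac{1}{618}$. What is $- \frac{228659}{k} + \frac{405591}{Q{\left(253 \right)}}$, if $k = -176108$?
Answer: $\frac{44178144631649}{27535366340} \approx 1604.4$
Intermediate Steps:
$Q{\left(m \right)} = \frac{1}{618} + m$ ($Q{\left(m \right)} = m + \frac{1}{618} = \frac{1}{618} + m$)
$- \frac{228659}{k} + \frac{405591}{Q{\left(253 \right)}} = - \frac{228659}{-176108} + \frac{405591}{\frac{1}{618} + 253} = \left(-228659\right) \left(- \frac{1}{176108}\right) + \frac{405591}{\frac{156355}{618}} = \frac{228659}{176108} + 405591 \cdot \frac{618}{156355} = \frac{228659}{176108} + \frac{250655238}{156355} = \frac{44178144631649}{27535366340}$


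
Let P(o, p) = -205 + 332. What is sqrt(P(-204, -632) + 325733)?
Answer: 2*sqrt(81465) ≈ 570.84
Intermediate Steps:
P(o, p) = 127
sqrt(P(-204, -632) + 325733) = sqrt(127 + 325733) = sqrt(325860) = 2*sqrt(81465)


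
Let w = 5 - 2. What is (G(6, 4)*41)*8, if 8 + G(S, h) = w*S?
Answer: 3280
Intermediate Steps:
w = 3
G(S, h) = -8 + 3*S
(G(6, 4)*41)*8 = ((-8 + 3*6)*41)*8 = ((-8 + 18)*41)*8 = (10*41)*8 = 410*8 = 3280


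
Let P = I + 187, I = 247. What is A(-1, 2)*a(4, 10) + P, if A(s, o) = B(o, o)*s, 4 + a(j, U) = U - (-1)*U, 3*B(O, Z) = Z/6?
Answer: 3890/9 ≈ 432.22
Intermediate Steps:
B(O, Z) = Z/18 (B(O, Z) = (Z/6)/3 = Z/18)
a(j, U) = -4 + 2*U (a(j, U) = -4 + (U - (-1)*U) = -4 + (U + U) = -4 + 2*U)
P = 434 (P = 247 + 187 = 434)
A(s, o) = o*s/18 (A(s, o) = (o/18)*s = o*s/18)
A(-1, 2)*a(4, 10) + P = ((1/18)*2*(-1))*(-4 + 2*10) + 434 = -(-4 + 20)/9 + 434 = -1/9*16 + 434 = -16/9 + 434 = 3890/9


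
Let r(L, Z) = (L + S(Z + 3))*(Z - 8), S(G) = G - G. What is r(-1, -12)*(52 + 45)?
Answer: 1940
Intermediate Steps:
S(G) = 0
r(L, Z) = L*(-8 + Z) (r(L, Z) = (L + 0)*(Z - 8) = L*(-8 + Z))
r(-1, -12)*(52 + 45) = (-(-8 - 12))*(52 + 45) = -1*(-20)*97 = 20*97 = 1940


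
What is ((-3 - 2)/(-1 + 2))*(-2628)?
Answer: 13140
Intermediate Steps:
((-3 - 2)/(-1 + 2))*(-2628) = -5/1*(-2628) = -5*1*(-2628) = -5*(-2628) = 13140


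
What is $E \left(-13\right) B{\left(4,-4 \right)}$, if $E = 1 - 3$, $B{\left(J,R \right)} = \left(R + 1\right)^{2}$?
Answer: $234$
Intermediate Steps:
$B{\left(J,R \right)} = \left(1 + R\right)^{2}$
$E = -2$ ($E = 1 - 3 = -2$)
$E \left(-13\right) B{\left(4,-4 \right)} = \left(-2\right) \left(-13\right) \left(1 - 4\right)^{2} = 26 \left(-3\right)^{2} = 26 \cdot 9 = 234$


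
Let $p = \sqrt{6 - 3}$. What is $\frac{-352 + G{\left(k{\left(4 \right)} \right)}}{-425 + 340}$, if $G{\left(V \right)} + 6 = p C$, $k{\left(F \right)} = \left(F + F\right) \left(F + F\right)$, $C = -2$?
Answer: $\frac{358}{85} + \frac{2 \sqrt{3}}{85} \approx 4.2525$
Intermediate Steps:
$p = \sqrt{3} \approx 1.732$
$k{\left(F \right)} = 4 F^{2}$ ($k{\left(F \right)} = 2 F 2 F = 4 F^{2}$)
$G{\left(V \right)} = -6 - 2 \sqrt{3}$ ($G{\left(V \right)} = -6 + \sqrt{3} \left(-2\right) = -6 - 2 \sqrt{3}$)
$\frac{-352 + G{\left(k{\left(4 \right)} \right)}}{-425 + 340} = \frac{-352 - \left(6 + 2 \sqrt{3}\right)}{-425 + 340} = \frac{-358 - 2 \sqrt{3}}{-85} = \left(-358 - 2 \sqrt{3}\right) \left(- \frac{1}{85}\right) = \frac{358}{85} + \frac{2 \sqrt{3}}{85}$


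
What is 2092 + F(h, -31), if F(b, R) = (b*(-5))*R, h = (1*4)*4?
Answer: 4572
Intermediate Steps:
h = 16 (h = 4*4 = 16)
F(b, R) = -5*R*b (F(b, R) = (-5*b)*R = -5*R*b)
2092 + F(h, -31) = 2092 - 5*(-31)*16 = 2092 + 2480 = 4572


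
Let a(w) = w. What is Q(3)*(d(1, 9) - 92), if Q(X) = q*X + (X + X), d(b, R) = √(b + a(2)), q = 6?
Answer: -2208 + 24*√3 ≈ -2166.4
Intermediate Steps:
d(b, R) = √(2 + b) (d(b, R) = √(b + 2) = √(2 + b))
Q(X) = 8*X (Q(X) = 6*X + (X + X) = 6*X + 2*X = 8*X)
Q(3)*(d(1, 9) - 92) = (8*3)*(√(2 + 1) - 92) = 24*(√3 - 92) = 24*(-92 + √3) = -2208 + 24*√3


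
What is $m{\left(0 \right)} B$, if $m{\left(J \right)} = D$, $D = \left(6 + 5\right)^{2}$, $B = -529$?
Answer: $-64009$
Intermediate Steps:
$D = 121$ ($D = 11^{2} = 121$)
$m{\left(J \right)} = 121$
$m{\left(0 \right)} B = 121 \left(-529\right) = -64009$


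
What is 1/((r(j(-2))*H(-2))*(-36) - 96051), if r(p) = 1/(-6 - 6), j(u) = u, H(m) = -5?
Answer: -1/96066 ≈ -1.0410e-5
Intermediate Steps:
r(p) = -1/12 (r(p) = 1/(-12) = -1/12)
1/((r(j(-2))*H(-2))*(-36) - 96051) = 1/(-1/12*(-5)*(-36) - 96051) = 1/((5/12)*(-36) - 96051) = 1/(-15 - 96051) = 1/(-96066) = -1/96066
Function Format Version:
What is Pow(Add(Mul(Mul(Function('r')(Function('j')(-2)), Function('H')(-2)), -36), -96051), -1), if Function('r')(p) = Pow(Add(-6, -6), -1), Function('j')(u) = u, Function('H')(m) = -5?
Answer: Rational(-1, 96066) ≈ -1.0410e-5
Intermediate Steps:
Function('r')(p) = Rational(-1, 12) (Function('r')(p) = Pow(-12, -1) = Rational(-1, 12))
Pow(Add(Mul(Mul(Function('r')(Function('j')(-2)), Function('H')(-2)), -36), -96051), -1) = Pow(Add(Mul(Mul(Rational(-1, 12), -5), -36), -96051), -1) = Pow(Add(Mul(Rational(5, 12), -36), -96051), -1) = Pow(Add(-15, -96051), -1) = Pow(-96066, -1) = Rational(-1, 96066)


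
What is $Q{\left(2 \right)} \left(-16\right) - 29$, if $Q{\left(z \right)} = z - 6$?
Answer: $35$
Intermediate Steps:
$Q{\left(z \right)} = -6 + z$
$Q{\left(2 \right)} \left(-16\right) - 29 = \left(-6 + 2\right) \left(-16\right) - 29 = \left(-4\right) \left(-16\right) - 29 = 64 - 29 = 35$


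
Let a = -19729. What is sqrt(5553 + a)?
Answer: 4*I*sqrt(886) ≈ 119.06*I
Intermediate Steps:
sqrt(5553 + a) = sqrt(5553 - 19729) = sqrt(-14176) = 4*I*sqrt(886)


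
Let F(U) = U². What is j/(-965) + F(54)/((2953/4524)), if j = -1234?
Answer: 12733908562/2849645 ≈ 4468.6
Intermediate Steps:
j/(-965) + F(54)/((2953/4524)) = -1234/(-965) + 54²/((2953/4524)) = -1234*(-1/965) + 2916/((2953*(1/4524))) = 1234/965 + 2916/(2953/4524) = 1234/965 + 2916*(4524/2953) = 1234/965 + 13191984/2953 = 12733908562/2849645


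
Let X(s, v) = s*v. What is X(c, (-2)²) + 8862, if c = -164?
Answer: 8206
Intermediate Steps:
X(c, (-2)²) + 8862 = -164*(-2)² + 8862 = -164*4 + 8862 = -656 + 8862 = 8206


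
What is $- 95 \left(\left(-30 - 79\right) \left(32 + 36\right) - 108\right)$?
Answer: $714400$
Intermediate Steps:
$- 95 \left(\left(-30 - 79\right) \left(32 + 36\right) - 108\right) = - 95 \left(\left(-109\right) 68 - 108\right) = - 95 \left(-7412 - 108\right) = \left(-95\right) \left(-7520\right) = 714400$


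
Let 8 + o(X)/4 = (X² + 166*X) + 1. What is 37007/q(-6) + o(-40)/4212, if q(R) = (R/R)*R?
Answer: -12999551/2106 ≈ -6172.6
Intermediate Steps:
q(R) = R (q(R) = 1*R = R)
o(X) = -28 + 4*X² + 664*X (o(X) = -32 + 4*((X² + 166*X) + 1) = -32 + 4*(1 + X² + 166*X) = -32 + (4 + 4*X² + 664*X) = -28 + 4*X² + 664*X)
37007/q(-6) + o(-40)/4212 = 37007/(-6) + (-28 + 4*(-40)² + 664*(-40))/4212 = 37007*(-⅙) + (-28 + 4*1600 - 26560)*(1/4212) = -37007/6 + (-28 + 6400 - 26560)*(1/4212) = -37007/6 - 20188*1/4212 = -37007/6 - 5047/1053 = -12999551/2106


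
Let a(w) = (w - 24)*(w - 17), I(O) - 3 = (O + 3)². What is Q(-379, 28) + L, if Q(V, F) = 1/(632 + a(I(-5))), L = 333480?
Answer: 267450961/802 ≈ 3.3348e+5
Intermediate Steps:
I(O) = 3 + (3 + O)² (I(O) = 3 + (O + 3)² = 3 + (3 + O)²)
a(w) = (-24 + w)*(-17 + w)
Q(V, F) = 1/802 (Q(V, F) = 1/(632 + (408 + (3 + (3 - 5)²)² - 41*(3 + (3 - 5)²))) = 1/(632 + (408 + (3 + (-2)²)² - 41*(3 + (-2)²))) = 1/(632 + (408 + (3 + 4)² - 41*(3 + 4))) = 1/(632 + (408 + 7² - 41*7)) = 1/(632 + (408 + 49 - 287)) = 1/(632 + 170) = 1/802)
Q(-379, 28) + L = 1/802 + 333480 = 267450961/802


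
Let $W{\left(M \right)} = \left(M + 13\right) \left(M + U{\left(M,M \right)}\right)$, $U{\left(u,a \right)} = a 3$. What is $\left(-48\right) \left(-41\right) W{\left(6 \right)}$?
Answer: $897408$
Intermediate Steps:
$U{\left(u,a \right)} = 3 a$
$W{\left(M \right)} = 4 M \left(13 + M\right)$ ($W{\left(M \right)} = \left(M + 13\right) \left(M + 3 M\right) = \left(13 + M\right) 4 M = 4 M \left(13 + M\right)$)
$\left(-48\right) \left(-41\right) W{\left(6 \right)} = \left(-48\right) \left(-41\right) 4 \cdot 6 \left(13 + 6\right) = 1968 \cdot 4 \cdot 6 \cdot 19 = 1968 \cdot 456 = 897408$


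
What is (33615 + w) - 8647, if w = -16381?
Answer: 8587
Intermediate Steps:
(33615 + w) - 8647 = (33615 - 16381) - 8647 = 17234 - 8647 = 8587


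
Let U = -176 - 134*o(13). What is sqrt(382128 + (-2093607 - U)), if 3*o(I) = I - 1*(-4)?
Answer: I*sqrt(15394893)/3 ≈ 1307.9*I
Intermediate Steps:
o(I) = 4/3 + I/3 (o(I) = (I - 1*(-4))/3 = (I + 4)/3 = (4 + I)/3 = 4/3 + I/3)
U = -2806/3 (U = -176 - 134*(4/3 + (1/3)*13) = -176 - 134*(4/3 + 13/3) = -176 - 134*17/3 = -176 - 2278/3 = -2806/3 ≈ -935.33)
sqrt(382128 + (-2093607 - U)) = sqrt(382128 + (-2093607 - 1*(-2806/3))) = sqrt(382128 + (-2093607 + 2806/3)) = sqrt(382128 - 6278015/3) = sqrt(-5131631/3) = I*sqrt(15394893)/3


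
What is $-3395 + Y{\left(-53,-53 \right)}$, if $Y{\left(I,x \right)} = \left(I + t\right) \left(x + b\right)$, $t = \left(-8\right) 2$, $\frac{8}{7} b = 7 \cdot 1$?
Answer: $- \frac{1285}{8} \approx -160.63$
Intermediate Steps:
$b = \frac{49}{8}$ ($b = \frac{7 \cdot 7 \cdot 1}{8} = \frac{7}{8} \cdot 7 = \frac{49}{8} \approx 6.125$)
$t = -16$
$Y{\left(I,x \right)} = \left(-16 + I\right) \left(\frac{49}{8} + x\right)$ ($Y{\left(I,x \right)} = \left(I - 16\right) \left(x + \frac{49}{8}\right) = \left(-16 + I\right) \left(\frac{49}{8} + x\right)$)
$-3395 + Y{\left(-53,-53 \right)} = -3395 - - \frac{25875}{8} = -3395 + \left(-98 + 848 - \frac{2597}{8} + 2809\right) = -3395 + \frac{25875}{8} = - \frac{1285}{8}$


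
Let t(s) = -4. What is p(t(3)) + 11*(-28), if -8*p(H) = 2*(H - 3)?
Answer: -1225/4 ≈ -306.25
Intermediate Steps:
p(H) = 3/4 - H/4 (p(H) = -(H - 3)/4 = -(-3 + H)/4 = -(-6 + 2*H)/8 = 3/4 - H/4)
p(t(3)) + 11*(-28) = (3/4 - 1/4*(-4)) + 11*(-28) = (3/4 + 1) - 308 = 7/4 - 308 = -1225/4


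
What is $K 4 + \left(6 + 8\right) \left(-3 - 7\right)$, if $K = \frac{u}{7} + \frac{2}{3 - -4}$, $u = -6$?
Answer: $- \frac{996}{7} \approx -142.29$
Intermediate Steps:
$K = - \frac{4}{7}$ ($K = - \frac{6}{7} + \frac{2}{3 - -4} = \left(-6\right) \frac{1}{7} + \frac{2}{3 + 4} = - \frac{6}{7} + \frac{2}{7} = - \frac{4}{7} \approx -0.57143$)
$K 4 + \left(6 + 8\right) \left(-3 - 7\right) = \left(- \frac{4}{7}\right) 4 + \left(6 + 8\right) \left(-3 - 7\right) = - \frac{16}{7} + 14 \left(-10\right) = - \frac{16}{7} - 140 = - \frac{996}{7}$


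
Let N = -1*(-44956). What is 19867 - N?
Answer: -25089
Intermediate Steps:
N = 44956
19867 - N = 19867 - 1*44956 = 19867 - 44956 = -25089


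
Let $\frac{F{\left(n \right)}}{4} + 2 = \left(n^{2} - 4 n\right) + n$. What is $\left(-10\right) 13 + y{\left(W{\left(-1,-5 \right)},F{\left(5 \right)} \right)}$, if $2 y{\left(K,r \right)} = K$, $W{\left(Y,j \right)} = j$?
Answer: $- \frac{265}{2} \approx -132.5$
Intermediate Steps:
$F{\left(n \right)} = -8 - 12 n + 4 n^{2}$ ($F{\left(n \right)} = -8 + 4 \left(\left(n^{2} - 4 n\right) + n\right) = -8 + 4 \left(n^{2} - 3 n\right) = -8 + \left(- 12 n + 4 n^{2}\right) = -8 - 12 n + 4 n^{2}$)
$y{\left(K,r \right)} = \frac{K}{2}$
$\left(-10\right) 13 + y{\left(W{\left(-1,-5 \right)},F{\left(5 \right)} \right)} = \left(-10\right) 13 + \frac{1}{2} \left(-5\right) = -130 - \frac{5}{2} = - \frac{265}{2}$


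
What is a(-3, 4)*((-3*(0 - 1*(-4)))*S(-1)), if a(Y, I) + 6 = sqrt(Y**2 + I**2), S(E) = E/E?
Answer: 12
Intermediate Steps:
S(E) = 1
a(Y, I) = -6 + sqrt(I**2 + Y**2) (a(Y, I) = -6 + sqrt(Y**2 + I**2) = -6 + sqrt(I**2 + Y**2))
a(-3, 4)*((-3*(0 - 1*(-4)))*S(-1)) = (-6 + sqrt(4**2 + (-3)**2))*(-3*(0 - 1*(-4))*1) = (-6 + sqrt(16 + 9))*(-3*(0 + 4)*1) = (-6 + sqrt(25))*(-3*4*1) = (-6 + 5)*(-12*1) = -1*(-12) = 12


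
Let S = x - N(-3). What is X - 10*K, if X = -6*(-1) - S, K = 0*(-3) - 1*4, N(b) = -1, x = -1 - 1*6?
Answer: 52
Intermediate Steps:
x = -7 (x = -1 - 6 = -7)
S = -6 (S = -7 - 1*(-1) = -7 + 1 = -6)
K = -4 (K = 0 - 4 = -4)
X = 12 (X = -6*(-1) - 1*(-6) = 6 + 6 = 12)
X - 10*K = 12 - 10*(-4) = 12 + 40 = 52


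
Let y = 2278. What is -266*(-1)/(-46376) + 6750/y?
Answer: 4594589/1553596 ≈ 2.9574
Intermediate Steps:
-266*(-1)/(-46376) + 6750/y = -266*(-1)/(-46376) + 6750/2278 = 266*(-1/46376) + 6750*(1/2278) = -133/23188 + 3375/1139 = 4594589/1553596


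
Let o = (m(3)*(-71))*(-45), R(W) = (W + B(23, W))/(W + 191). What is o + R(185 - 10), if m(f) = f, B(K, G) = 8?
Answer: 19171/2 ≈ 9585.5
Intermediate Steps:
R(W) = (8 + W)/(191 + W) (R(W) = (W + 8)/(W + 191) = (8 + W)/(191 + W))
o = 9585 (o = (3*(-71))*(-45) = -213*(-45) = 9585)
o + R(185 - 10) = 9585 + (8 + (185 - 10))/(191 + (185 - 10)) = 9585 + (8 + 175)/(191 + 175) = 9585 + 183/366 = 9585 + (1/366)*183 = 9585 + ½ = 19171/2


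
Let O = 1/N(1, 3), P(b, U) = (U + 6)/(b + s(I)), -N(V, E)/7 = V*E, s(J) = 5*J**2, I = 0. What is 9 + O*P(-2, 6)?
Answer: 65/7 ≈ 9.2857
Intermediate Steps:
N(V, E) = -7*E*V (N(V, E) = -7*V*E = -7*E*V)
P(b, U) = (6 + U)/b (P(b, U) = (U + 6)/(b + 5*0**2) = (6 + U)/(b + 5*0) = (6 + U)/(b + 0) = (6 + U)/b)
O = -1/21 (O = 1/(-7*3*1) = 1/(-21) = -1/21 ≈ -0.047619)
9 + O*P(-2, 6) = 9 - (6 + 6)/(21*(-2)) = 9 - (-1)*12/42 = 9 - 1/21*(-6) = 9 + 2/7 = 65/7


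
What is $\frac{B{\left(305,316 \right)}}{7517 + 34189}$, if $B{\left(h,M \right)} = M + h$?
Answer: $\frac{69}{4634} \approx 0.01489$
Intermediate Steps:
$\frac{B{\left(305,316 \right)}}{7517 + 34189} = \frac{316 + 305}{7517 + 34189} = \frac{621}{41706} = 621 \cdot \frac{1}{41706} = \frac{69}{4634}$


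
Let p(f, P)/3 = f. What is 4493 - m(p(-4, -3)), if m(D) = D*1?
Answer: 4505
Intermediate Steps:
p(f, P) = 3*f
m(D) = D
4493 - m(p(-4, -3)) = 4493 - 3*(-4) = 4493 - 1*(-12) = 4493 + 12 = 4505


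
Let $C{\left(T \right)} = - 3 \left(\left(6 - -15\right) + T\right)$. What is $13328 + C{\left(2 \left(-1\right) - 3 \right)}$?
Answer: $13280$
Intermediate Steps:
$C{\left(T \right)} = -63 - 3 T$ ($C{\left(T \right)} = - 3 \left(\left(6 + 15\right) + T\right) = - 3 \left(21 + T\right) = -63 - 3 T$)
$13328 + C{\left(2 \left(-1\right) - 3 \right)} = 13328 - \left(63 + 3 \left(2 \left(-1\right) - 3\right)\right) = 13328 - \left(63 + 3 \left(-2 - 3\right)\right) = 13328 - 48 = 13280$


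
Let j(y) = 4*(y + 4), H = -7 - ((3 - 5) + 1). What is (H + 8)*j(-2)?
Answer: 16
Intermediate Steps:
H = -6 (H = -7 - (-2 + 1) = -7 - 1*(-1) = -7 + 1 = -6)
j(y) = 16 + 4*y (j(y) = 4*(4 + y) = 16 + 4*y)
(H + 8)*j(-2) = (-6 + 8)*(16 + 4*(-2)) = 2*(16 - 8) = 2*8 = 16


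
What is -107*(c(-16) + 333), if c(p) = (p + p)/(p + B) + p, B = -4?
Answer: -170451/5 ≈ -34090.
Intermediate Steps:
c(p) = p + 2*p/(-4 + p) (c(p) = (p + p)/(p - 4) + p = (2*p)/(-4 + p) + p = 2*p/(-4 + p) + p = p + 2*p/(-4 + p))
-107*(c(-16) + 333) = -107*(-16*(-2 - 16)/(-4 - 16) + 333) = -107*(-16*(-18)/(-20) + 333) = -107*(-16*(-1/20)*(-18) + 333) = -107*(-72/5 + 333) = -107*1593/5 = -170451/5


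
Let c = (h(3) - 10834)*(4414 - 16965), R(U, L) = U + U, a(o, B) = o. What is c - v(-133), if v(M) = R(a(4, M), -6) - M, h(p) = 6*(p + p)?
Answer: 135525557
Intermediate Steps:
h(p) = 12*p (h(p) = 6*(2*p) = 12*p)
R(U, L) = 2*U
v(M) = 8 - M (v(M) = 2*4 - M = 8 - M)
c = 135525698 (c = (12*3 - 10834)*(4414 - 16965) = (36 - 10834)*(-12551) = -10798*(-12551) = 135525698)
c - v(-133) = 135525698 - (8 - 1*(-133)) = 135525698 - (8 + 133) = 135525698 - 1*141 = 135525698 - 141 = 135525557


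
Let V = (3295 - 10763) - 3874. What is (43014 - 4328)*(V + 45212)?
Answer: 1310294820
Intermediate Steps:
V = -11342 (V = -7468 - 3874 = -11342)
(43014 - 4328)*(V + 45212) = (43014 - 4328)*(-11342 + 45212) = 38686*33870 = 1310294820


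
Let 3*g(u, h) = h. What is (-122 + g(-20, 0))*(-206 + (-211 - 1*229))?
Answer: 78812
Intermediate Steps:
g(u, h) = h/3
(-122 + g(-20, 0))*(-206 + (-211 - 1*229)) = (-122 + (⅓)*0)*(-206 + (-211 - 1*229)) = (-122 + 0)*(-206 + (-211 - 229)) = -122*(-206 - 440) = -122*(-646) = 78812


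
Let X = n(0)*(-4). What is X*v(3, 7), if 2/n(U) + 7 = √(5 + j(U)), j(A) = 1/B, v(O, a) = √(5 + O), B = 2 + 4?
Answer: 32*√93/263 + 672*√2/263 ≈ 4.7869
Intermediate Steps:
B = 6
j(A) = ⅙ (j(A) = 1/6 = ⅙)
n(U) = 2/(-7 + √186/6) (n(U) = 2/(-7 + √(5 + ⅙)) = 2/(-7 + √(31/6)) = 2/(-7 + √186/6))
X = 336/263 + 8*√186/263 (X = (-84/263 - 2*√186/263)*(-4) = 336/263 + 8*√186/263 ≈ 1.6924)
X*v(3, 7) = (336/263 + 8*√186/263)*√(5 + 3) = (336/263 + 8*√186/263)*√8 = (336/263 + 8*√186/263)*(2*√2) = 2*√2*(336/263 + 8*√186/263)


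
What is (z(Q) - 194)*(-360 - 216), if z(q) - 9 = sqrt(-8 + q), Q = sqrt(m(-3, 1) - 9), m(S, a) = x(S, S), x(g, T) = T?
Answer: 106560 - 576*sqrt(-8 + 2*I*sqrt(3)) ≈ 1.0621e+5 - 1665.3*I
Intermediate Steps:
m(S, a) = S
Q = 2*I*sqrt(3) (Q = sqrt(-3 - 9) = sqrt(-12) = 2*I*sqrt(3) ≈ 3.4641*I)
z(q) = 9 + sqrt(-8 + q)
(z(Q) - 194)*(-360 - 216) = ((9 + sqrt(-8 + 2*I*sqrt(3))) - 194)*(-360 - 216) = (-185 + sqrt(-8 + 2*I*sqrt(3)))*(-576) = 106560 - 576*sqrt(-8 + 2*I*sqrt(3))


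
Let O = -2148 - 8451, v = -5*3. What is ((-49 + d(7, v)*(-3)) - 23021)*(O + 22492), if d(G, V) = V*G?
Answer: -270625215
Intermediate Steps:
v = -15
O = -10599
d(G, V) = G*V
((-49 + d(7, v)*(-3)) - 23021)*(O + 22492) = ((-49 + (7*(-15))*(-3)) - 23021)*(-10599 + 22492) = ((-49 - 105*(-3)) - 23021)*11893 = ((-49 + 315) - 23021)*11893 = (266 - 23021)*11893 = -22755*11893 = -270625215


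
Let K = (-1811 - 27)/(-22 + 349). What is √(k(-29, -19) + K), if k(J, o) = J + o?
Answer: I*√5733618/327 ≈ 7.3226*I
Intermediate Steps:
K = -1838/327 ≈ -5.6208
√(k(-29, -19) + K) = √((-29 - 19) - 1838/327) = √(-48 - 1838/327) = √(-17534/327) = I*√5733618/327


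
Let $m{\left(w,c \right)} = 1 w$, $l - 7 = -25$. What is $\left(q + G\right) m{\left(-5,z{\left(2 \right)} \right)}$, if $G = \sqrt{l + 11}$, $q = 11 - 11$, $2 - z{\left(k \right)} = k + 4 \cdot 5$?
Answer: $- 5 i \sqrt{7} \approx - 13.229 i$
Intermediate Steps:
$l = -18$ ($l = 7 - 25 = -18$)
$z{\left(k \right)} = -18 - k$ ($z{\left(k \right)} = 2 - \left(k + 4 \cdot 5\right) = 2 - \left(k + 20\right) = 2 - \left(20 + k\right) = -18 - k$)
$m{\left(w,c \right)} = w$
$q = 0$ ($q = 11 - 11 = 0$)
$G = i \sqrt{7}$ ($G = \sqrt{-18 + 11} = \sqrt{-7} = i \sqrt{7} \approx 2.6458 i$)
$\left(q + G\right) m{\left(-5,z{\left(2 \right)} \right)} = \left(0 + i \sqrt{7}\right) \left(-5\right) = i \sqrt{7} \left(-5\right) = - 5 i \sqrt{7}$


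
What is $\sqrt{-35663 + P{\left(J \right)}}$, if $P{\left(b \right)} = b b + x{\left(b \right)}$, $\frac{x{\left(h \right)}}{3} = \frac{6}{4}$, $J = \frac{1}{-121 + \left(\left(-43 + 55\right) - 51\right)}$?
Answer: $\frac{i \sqrt{912857599}}{160} \approx 188.83 i$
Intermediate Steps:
$J = - \frac{1}{160}$ ($J = \frac{1}{-121 + \left(12 - 51\right)} = \frac{1}{-121 - 39} = \frac{1}{-160} = - \frac{1}{160} \approx -0.00625$)
$x{\left(h \right)} = \frac{9}{2}$ ($x{\left(h \right)} = 3 \cdot \frac{6}{4} = 3 \cdot 6 \cdot \frac{1}{4} = 3 \cdot \frac{3}{2} = \frac{9}{2}$)
$P{\left(b \right)} = \frac{9}{2} + b^{2}$ ($P{\left(b \right)} = b b + \frac{9}{2} = b^{2} + \frac{9}{2} = \frac{9}{2} + b^{2}$)
$\sqrt{-35663 + P{\left(J \right)}} = \sqrt{-35663 + \left(\frac{9}{2} + \left(- \frac{1}{160}\right)^{2}\right)} = \sqrt{-35663 + \left(\frac{9}{2} + \frac{1}{25600}\right)} = \sqrt{-35663 + \frac{115201}{25600}} = \sqrt{- \frac{912857599}{25600}} = \frac{i \sqrt{912857599}}{160}$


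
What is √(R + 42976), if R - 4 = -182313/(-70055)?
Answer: √210945847951715/70055 ≈ 207.32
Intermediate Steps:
R = 462533/70055 (R = 4 - 182313/(-70055) = 4 - 182313*(-1)/70055 = 4 - 1*(-182313/70055) = 4 + 182313/70055 = 462533/70055 ≈ 6.6024)
√(R + 42976) = √(462533/70055 + 42976) = √(3011146213/70055) = √210945847951715/70055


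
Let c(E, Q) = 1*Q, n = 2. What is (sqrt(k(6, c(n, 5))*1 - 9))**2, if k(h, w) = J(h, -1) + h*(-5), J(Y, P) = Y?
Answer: -33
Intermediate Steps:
c(E, Q) = Q
k(h, w) = -4*h (k(h, w) = h + h*(-5) = h - 5*h = -4*h)
(sqrt(k(6, c(n, 5))*1 - 9))**2 = (sqrt(-4*6*1 - 9))**2 = (sqrt(-24*1 - 9))**2 = (sqrt(-24 - 9))**2 = (sqrt(-33))**2 = (I*sqrt(33))**2 = -33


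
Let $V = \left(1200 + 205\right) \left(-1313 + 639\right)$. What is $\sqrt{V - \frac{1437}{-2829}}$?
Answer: $\frac{3 i \sqrt{93565741537}}{943} \approx 973.12 i$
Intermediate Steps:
$V = -946970$ ($V = 1405 \left(-674\right) = -946970$)
$\sqrt{V - \frac{1437}{-2829}} = \sqrt{-946970 - \frac{1437}{-2829}} = \sqrt{-946970 - - \frac{479}{943}} = \sqrt{-946970 + \frac{479}{943}} = \sqrt{- \frac{892992231}{943}} = \frac{3 i \sqrt{93565741537}}{943}$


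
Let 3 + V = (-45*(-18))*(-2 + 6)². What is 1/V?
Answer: 1/12957 ≈ 7.7178e-5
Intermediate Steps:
V = 12957 (V = -3 + (-45*(-18))*(-2 + 6)² = -3 + 810*4² = -3 + 810*16 = -3 + 12960 = 12957)
1/V = 1/12957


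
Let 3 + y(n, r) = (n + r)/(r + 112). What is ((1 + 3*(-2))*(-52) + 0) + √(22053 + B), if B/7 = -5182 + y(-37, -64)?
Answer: 260 + I*√2052969/12 ≈ 260.0 + 119.4*I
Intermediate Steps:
y(n, r) = -3 + (n + r)/(112 + r) (y(n, r) = -3 + (n + r)/(r + 112) = -3 + (n + r)/(112 + r))
B = -1742867/48 (B = 7*(-5182 + (-336 - 37 - 2*(-64))/(112 - 64)) = 7*(-5182 + (-336 - 37 + 128)/48) = 7*(-5182 + (1/48)*(-245)) = 7*(-5182 - 245/48) = 7*(-248981/48) = -1742867/48 ≈ -36310.)
((1 + 3*(-2))*(-52) + 0) + √(22053 + B) = ((1 + 3*(-2))*(-52) + 0) + √(22053 - 1742867/48) = ((1 - 6)*(-52) + 0) + √(-684323/48) = (-5*(-52) + 0) + I*√2052969/12 = (260 + 0) + I*√2052969/12 = 260 + I*√2052969/12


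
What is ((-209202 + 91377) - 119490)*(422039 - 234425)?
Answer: -44523616410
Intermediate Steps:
((-209202 + 91377) - 119490)*(422039 - 234425) = (-117825 - 119490)*187614 = -237315*187614 = -44523616410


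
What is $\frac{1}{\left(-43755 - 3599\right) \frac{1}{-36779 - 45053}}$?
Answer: $\frac{40916}{23677} \approx 1.7281$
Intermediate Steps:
$\frac{1}{\left(-43755 - 3599\right) \frac{1}{-36779 - 45053}} = \frac{1}{\left(-47354\right) \frac{1}{-81832}} = \frac{1}{\left(-47354\right) \left(- \frac{1}{81832}\right)} = \frac{1}{\frac{23677}{40916}} = \frac{40916}{23677}$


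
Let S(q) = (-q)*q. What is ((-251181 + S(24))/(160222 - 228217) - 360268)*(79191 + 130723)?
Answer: -571343246548038/7555 ≈ -7.5624e+10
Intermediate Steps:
S(q) = -q²
((-251181 + S(24))/(160222 - 228217) - 360268)*(79191 + 130723) = ((-251181 - 1*24²)/(160222 - 228217) - 360268)*(79191 + 130723) = ((-251181 - 1*576)/(-67995) - 360268)*209914 = ((-251181 - 576)*(-1/67995) - 360268)*209914 = (-251757*(-1/67995) - 360268)*209914 = (27973/7555 - 360268)*209914 = -2721796767/7555*209914 = -571343246548038/7555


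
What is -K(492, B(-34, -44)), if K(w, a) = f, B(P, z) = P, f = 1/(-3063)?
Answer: 1/3063 ≈ 0.00032648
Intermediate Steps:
f = -1/3063 ≈ -0.00032648
K(w, a) = -1/3063
-K(492, B(-34, -44)) = -1*(-1/3063) = 1/3063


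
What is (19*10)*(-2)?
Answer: -380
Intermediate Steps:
(19*10)*(-2) = 190*(-2) = -380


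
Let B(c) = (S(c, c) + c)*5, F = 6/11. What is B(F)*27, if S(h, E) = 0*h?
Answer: 810/11 ≈ 73.636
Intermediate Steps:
S(h, E) = 0
F = 6/11 (F = 6*(1/11) = 6/11 ≈ 0.54545)
B(c) = 5*c (B(c) = (0 + c)*5 = c*5 = 5*c)
B(F)*27 = (5*(6/11))*27 = (30/11)*27 = 810/11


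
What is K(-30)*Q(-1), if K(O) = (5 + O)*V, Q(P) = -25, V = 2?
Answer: 1250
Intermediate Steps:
K(O) = 10 + 2*O (K(O) = (5 + O)*2 = 10 + 2*O)
K(-30)*Q(-1) = (10 + 2*(-30))*(-25) = (10 - 60)*(-25) = -50*(-25) = 1250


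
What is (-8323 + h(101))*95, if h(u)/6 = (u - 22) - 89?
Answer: -796385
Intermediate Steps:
h(u) = -666 + 6*u (h(u) = 6*((u - 22) - 89) = 6*((-22 + u) - 89) = 6*(-111 + u) = -666 + 6*u)
(-8323 + h(101))*95 = (-8323 + (-666 + 6*101))*95 = (-8323 + (-666 + 606))*95 = (-8323 - 60)*95 = -8383*95 = -796385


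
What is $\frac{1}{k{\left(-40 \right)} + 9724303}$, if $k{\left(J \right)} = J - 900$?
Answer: $\frac{1}{9723363} \approx 1.0285 \cdot 10^{-7}$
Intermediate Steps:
$k{\left(J \right)} = -900 + J$ ($k{\left(J \right)} = J - 900 = -900 + J$)
$\frac{1}{k{\left(-40 \right)} + 9724303} = \frac{1}{\left(-900 - 40\right) + 9724303} = \frac{1}{-940 + 9724303} = \frac{1}{9723363}$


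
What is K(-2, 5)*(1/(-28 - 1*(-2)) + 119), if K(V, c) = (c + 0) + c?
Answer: 15465/13 ≈ 1189.6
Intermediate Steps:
K(V, c) = 2*c (K(V, c) = c + c = 2*c)
K(-2, 5)*(1/(-28 - 1*(-2)) + 119) = (2*5)*(1/(-28 - 1*(-2)) + 119) = 10*(1/(-28 + 2) + 119) = 10*(1/(-26) + 119) = 10*(-1/26 + 119) = 10*(3093/26) = 15465/13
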